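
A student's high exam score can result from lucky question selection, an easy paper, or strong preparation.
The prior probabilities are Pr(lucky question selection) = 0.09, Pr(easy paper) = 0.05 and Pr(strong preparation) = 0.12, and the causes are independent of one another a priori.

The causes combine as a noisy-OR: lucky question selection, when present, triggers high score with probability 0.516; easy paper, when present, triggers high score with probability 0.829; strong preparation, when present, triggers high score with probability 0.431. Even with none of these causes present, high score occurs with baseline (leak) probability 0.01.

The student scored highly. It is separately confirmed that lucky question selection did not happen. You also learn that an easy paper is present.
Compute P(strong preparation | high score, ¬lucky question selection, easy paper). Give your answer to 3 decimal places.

P(strong preparation | high score, ¬lucky question selection, easy paper) ≈ 0.129

Under noisy-OR, P(high score | causes) = 1 − (1−0.01)·∏(1−qᵢ) over the active causes.
P(high score | ¬lucky question selection, easy paper) = 0.83071×0.88 + 0.903674×0.12 = 0.731025 + 0.108441 = 0.839466
Restricting to configurations with strong preparation present: 0.903674×0.12 = 0.108441.
P(strong preparation | high score, ¬lucky question selection, easy paper) = 0.108441 / 0.839466 ≈ 0.129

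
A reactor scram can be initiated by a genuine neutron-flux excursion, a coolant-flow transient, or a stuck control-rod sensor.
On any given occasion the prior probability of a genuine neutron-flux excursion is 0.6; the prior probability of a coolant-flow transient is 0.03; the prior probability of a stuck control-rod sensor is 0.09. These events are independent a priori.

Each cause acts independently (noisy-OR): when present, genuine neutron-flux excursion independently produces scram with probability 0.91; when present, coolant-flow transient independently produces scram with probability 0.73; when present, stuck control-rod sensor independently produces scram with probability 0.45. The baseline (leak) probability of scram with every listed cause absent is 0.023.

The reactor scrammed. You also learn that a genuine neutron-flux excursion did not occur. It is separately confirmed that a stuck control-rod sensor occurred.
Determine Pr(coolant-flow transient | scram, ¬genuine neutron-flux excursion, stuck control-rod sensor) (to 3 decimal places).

Pr(coolant-flow transient | scram, ¬genuine neutron-flux excursion, stuck control-rod sensor) ≈ 0.054

Under noisy-OR, P(scram | causes) = 1 − (1−0.023)·∏(1−qᵢ) over the active causes.
P(scram | ¬genuine neutron-flux excursion, stuck control-rod sensor) = 0.46265×0.97 + 0.854915×0.03 = 0.448771 + 0.025647 = 0.474418
Of this, 0.025647 comes from 0.854915×0.03 (the coolant-flow transient=true cases).
P(coolant-flow transient | scram, ¬genuine neutron-flux excursion, stuck control-rod sensor) = 0.025647 / 0.474418 ≈ 0.054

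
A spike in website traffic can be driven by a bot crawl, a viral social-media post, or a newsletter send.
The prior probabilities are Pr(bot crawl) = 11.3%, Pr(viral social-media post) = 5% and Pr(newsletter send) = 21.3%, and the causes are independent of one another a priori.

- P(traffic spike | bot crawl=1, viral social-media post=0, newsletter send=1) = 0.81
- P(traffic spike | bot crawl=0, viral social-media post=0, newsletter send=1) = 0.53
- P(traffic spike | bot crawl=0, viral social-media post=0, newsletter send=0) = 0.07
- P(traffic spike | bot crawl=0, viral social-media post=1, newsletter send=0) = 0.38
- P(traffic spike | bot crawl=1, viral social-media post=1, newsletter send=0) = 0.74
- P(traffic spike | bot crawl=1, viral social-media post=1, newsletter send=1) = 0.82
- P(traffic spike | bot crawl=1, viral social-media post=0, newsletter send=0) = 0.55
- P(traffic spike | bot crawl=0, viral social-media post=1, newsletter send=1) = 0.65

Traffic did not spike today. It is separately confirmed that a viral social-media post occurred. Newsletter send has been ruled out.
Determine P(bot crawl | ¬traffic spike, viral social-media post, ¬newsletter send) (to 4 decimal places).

Numerator (weight on configurations with bot crawl): 0.26×0.113 = 0.029380
Denominator P(¬traffic spike | viral social-media post, ¬newsletter send): 0.62×0.887 + 0.26×0.113 = 0.579320
P(bot crawl | ¬traffic spike, viral social-media post, ¬newsletter send) = 0.029380/0.579320 ≈ 0.0507

P(bot crawl | ¬traffic spike, viral social-media post, ¬newsletter send) ≈ 0.0507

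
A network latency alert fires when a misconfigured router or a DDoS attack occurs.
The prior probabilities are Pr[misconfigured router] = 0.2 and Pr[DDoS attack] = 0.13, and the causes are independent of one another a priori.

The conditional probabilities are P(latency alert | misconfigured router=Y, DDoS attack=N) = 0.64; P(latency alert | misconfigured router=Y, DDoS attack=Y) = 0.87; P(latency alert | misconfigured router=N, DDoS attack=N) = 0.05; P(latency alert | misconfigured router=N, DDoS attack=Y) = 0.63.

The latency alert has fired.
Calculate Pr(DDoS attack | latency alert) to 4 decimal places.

Pr(DDoS attack | latency alert) ≈ 0.3762

By total probability over the 4 (misconfigured router, DDoS attack) configurations:
  P(latency alert) = 0.05×0.8×0.87 + 0.63×0.8×0.13 + 0.64×0.2×0.87 + 0.87×0.2×0.13
        = 0.034800 + 0.065520 + 0.111360 + 0.022620 = 0.234300
Keeping only the DDoS attack-present terms gives 0.088140, so
  P(DDoS attack | latency alert) = 0.088140 / 0.234300 ≈ 0.3762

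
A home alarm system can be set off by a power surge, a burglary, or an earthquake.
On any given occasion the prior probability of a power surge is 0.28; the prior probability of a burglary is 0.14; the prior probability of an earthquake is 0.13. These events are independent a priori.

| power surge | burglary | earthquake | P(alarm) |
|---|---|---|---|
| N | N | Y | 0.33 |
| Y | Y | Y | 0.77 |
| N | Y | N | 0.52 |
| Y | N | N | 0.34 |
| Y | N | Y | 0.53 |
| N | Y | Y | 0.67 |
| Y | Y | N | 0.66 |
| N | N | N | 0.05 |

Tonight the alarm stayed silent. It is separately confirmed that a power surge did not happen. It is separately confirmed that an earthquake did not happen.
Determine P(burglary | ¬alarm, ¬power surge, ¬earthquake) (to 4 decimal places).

Numerator (weight on configurations with burglary): 0.48·0.14 = 0.067200
Denominator P(¬alarm | ¬power surge, ¬earthquake): 0.95·0.86 + 0.48·0.14 = 0.884200
P(burglary | ¬alarm, ¬power surge, ¬earthquake) = 0.067200/0.884200 ≈ 0.0760

P(burglary | ¬alarm, ¬power surge, ¬earthquake) ≈ 0.0760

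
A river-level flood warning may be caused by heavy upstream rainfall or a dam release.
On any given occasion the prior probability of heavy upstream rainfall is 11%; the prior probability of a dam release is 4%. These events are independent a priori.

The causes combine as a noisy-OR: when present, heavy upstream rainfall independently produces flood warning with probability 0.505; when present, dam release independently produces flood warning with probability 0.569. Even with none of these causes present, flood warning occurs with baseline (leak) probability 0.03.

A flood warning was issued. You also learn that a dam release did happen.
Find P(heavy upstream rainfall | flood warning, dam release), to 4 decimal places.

P(heavy upstream rainfall | flood warning, dam release) ≈ 0.1442

Under noisy-OR, P(flood warning | causes) = 1 − (1−0.03)·∏(1−qᵢ) over the active causes.
P(flood warning | dam release) = 0.58193*0.89 + 0.793055*0.11 = 0.517918 + 0.087236 = 0.605154
Restricting to configurations with heavy upstream rainfall present: 0.793055*0.11 = 0.087236.
P(heavy upstream rainfall | flood warning, dam release) = 0.087236 / 0.605154 ≈ 0.1442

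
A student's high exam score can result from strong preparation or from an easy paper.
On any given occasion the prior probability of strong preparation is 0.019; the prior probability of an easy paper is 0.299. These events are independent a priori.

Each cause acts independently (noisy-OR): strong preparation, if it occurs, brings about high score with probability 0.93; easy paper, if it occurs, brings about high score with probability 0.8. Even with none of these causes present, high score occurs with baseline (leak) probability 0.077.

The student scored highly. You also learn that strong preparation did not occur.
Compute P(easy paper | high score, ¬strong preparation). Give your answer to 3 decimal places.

Under noisy-OR, P(high score | causes) = 1 − (1−0.077)·∏(1−qᵢ) over the active causes.
Weight on easy paper=true, given the evidence: 0.8154·0.299 = 0.243805
Normalizer over all consistent configurations: 0.077·0.701 + 0.8154·0.299 = 0.297782
Posterior = 0.243805 / 0.297782 ≈ 0.819

P(easy paper | high score, ¬strong preparation) ≈ 0.819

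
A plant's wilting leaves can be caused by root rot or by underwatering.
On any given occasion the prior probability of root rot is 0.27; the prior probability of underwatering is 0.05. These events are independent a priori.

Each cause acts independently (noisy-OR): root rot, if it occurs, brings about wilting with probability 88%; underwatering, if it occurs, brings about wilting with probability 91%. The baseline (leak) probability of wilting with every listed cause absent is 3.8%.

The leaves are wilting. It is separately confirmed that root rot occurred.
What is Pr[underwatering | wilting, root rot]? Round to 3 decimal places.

Under noisy-OR, P(wilting | causes) = 1 − (1−0.038)·∏(1−qᵢ) over the active causes.
Enumerate both values of underwatering and weight by the priors:
  P(wilting | root rot) = 0.88456·0.95 + 0.98961·0.05
        = 0.840332 + 0.049481 = 0.889813
The terms with underwatering present sum to 0.049481, so
  P(underwatering | wilting, root rot) = 0.049481 / 0.889813 ≈ 0.056

Pr[underwatering | wilting, root rot] ≈ 0.056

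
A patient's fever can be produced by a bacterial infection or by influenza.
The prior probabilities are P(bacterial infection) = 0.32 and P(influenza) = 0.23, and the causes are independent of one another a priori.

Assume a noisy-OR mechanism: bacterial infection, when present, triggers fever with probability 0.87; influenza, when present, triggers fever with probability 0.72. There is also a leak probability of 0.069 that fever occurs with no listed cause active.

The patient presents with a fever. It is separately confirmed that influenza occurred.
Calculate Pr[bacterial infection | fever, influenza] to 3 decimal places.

Pr[bacterial infection | fever, influenza] ≈ 0.381

Under noisy-OR, P(fever | causes) = 1 − (1−0.069)·∏(1−qᵢ) over the active causes.
Weight on bacterial infection=true, given the evidence: 0.966112×0.32 = 0.309156
Normalizer over all consistent configurations: 0.73932×0.68 + 0.966112×0.32 = 0.811894
Posterior = 0.309156 / 0.811894 ≈ 0.381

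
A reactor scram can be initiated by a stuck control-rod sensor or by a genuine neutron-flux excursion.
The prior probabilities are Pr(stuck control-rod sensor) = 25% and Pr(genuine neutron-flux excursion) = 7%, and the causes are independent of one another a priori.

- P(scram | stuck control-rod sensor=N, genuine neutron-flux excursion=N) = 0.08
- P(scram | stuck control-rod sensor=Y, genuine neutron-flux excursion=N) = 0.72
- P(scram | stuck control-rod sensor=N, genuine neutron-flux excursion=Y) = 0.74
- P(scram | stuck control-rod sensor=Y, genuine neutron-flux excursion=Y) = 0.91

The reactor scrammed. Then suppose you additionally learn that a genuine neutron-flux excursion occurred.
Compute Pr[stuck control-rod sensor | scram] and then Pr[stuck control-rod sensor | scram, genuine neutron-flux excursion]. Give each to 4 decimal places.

Pr[stuck control-rod sensor | scram] ≈ 0.6595; Pr[stuck control-rod sensor | scram, genuine neutron-flux excursion] ≈ 0.2907

For the numerator, keep only stuck control-rod sensor=true terms: 0.167400 + 0.015925 = 0.183325
The normalizing constant is 0.08*0.75*0.93 + 0.74*0.75*0.07 + 0.72*0.25*0.93 + 0.91*0.25*0.07 = 0.277975
P(stuck control-rod sensor | scram) = 0.183325/0.277975 ≈ 0.6595

Now condition on the additional information:
For the numerator, keep only stuck control-rod sensor=true terms: 0.91*0.25 = 0.227500
Denominator P(scram | genuine neutron-flux excursion): 0.74*0.75 + 0.91*0.25 = 0.782500
Posterior = 0.227500 / 0.782500 ≈ 0.2907
This is intercausal reasoning (explaining away): once genuine neutron-flux excursion accounts for the scram, stuck control-rod sensor becomes less likely.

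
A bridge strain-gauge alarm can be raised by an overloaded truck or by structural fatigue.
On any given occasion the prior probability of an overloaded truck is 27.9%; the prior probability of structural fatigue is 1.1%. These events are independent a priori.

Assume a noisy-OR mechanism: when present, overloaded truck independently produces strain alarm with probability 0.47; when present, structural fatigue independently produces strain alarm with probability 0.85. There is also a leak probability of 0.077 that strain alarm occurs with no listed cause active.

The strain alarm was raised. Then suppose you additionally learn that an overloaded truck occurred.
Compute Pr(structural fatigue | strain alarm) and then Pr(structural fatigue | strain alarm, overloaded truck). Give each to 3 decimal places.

Under noisy-OR, P(strain alarm | causes) = 1 − (1−0.077)·∏(1−qᵢ) over the active causes.
P(strain alarm) = 0.077·0.721·0.989 + 0.86155·0.721·0.011 + 0.51081·0.279·0.989 + 0.926621·0.279·0.011 = 0.054906 + 0.006833 + 0.140948 + 0.002844 = 0.205531
Restricting to configurations with structural fatigue present: 0.006833 + 0.002844 = 0.009677.
Hence the posterior is 0.009677/0.205531 ≈ 0.047.

With the extra evidence:
P(strain alarm | overloaded truck) = 0.51081×0.989 + 0.926621×0.011 = 0.505191 + 0.010193 = 0.515384
Of this, 0.010193 comes from 0.926621×0.011 (the structural fatigue=true cases).
So P(structural fatigue | strain alarm, overloaded truck) = 0.010193/0.515384 ≈ 0.020.
This is intercausal reasoning (explaining away): once overloaded truck accounts for the strain alarm, structural fatigue becomes less likely.

Pr(structural fatigue | strain alarm) ≈ 0.047; Pr(structural fatigue | strain alarm, overloaded truck) ≈ 0.020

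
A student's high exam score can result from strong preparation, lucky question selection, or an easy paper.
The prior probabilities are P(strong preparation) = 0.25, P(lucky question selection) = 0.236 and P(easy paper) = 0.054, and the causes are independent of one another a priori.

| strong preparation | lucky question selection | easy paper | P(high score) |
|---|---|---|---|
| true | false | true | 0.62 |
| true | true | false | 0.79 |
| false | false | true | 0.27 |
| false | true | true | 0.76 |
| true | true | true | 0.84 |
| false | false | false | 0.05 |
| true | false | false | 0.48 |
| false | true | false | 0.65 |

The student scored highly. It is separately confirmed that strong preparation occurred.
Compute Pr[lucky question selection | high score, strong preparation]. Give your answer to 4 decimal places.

Pr[lucky question selection | high score, strong preparation] ≈ 0.3343

P(high score | strong preparation) = 0.48*0.764*0.946 + 0.62*0.764*0.054 + 0.79*0.236*0.946 + 0.84*0.236*0.054 = 0.346917 + 0.025579 + 0.176372 + 0.010705 = 0.559573
Of this, 0.187077 comes from 0.176372 + 0.010705 (the lucky question selection=true cases).
Hence the posterior is 0.187077/0.559573 ≈ 0.3343.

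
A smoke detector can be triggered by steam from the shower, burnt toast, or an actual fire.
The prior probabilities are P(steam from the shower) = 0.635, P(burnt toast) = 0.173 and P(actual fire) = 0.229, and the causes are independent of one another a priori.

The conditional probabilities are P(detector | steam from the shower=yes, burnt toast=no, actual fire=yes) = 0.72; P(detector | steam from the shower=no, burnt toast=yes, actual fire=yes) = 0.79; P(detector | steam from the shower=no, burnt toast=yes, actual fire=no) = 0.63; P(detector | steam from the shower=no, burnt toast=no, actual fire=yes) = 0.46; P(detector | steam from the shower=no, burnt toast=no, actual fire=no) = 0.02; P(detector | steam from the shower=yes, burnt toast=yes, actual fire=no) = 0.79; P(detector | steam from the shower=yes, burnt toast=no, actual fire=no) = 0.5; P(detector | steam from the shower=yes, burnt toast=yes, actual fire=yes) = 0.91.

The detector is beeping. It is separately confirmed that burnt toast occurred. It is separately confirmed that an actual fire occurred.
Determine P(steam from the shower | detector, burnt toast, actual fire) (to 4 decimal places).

P(steam from the shower | detector, burnt toast, actual fire) ≈ 0.6671

P(detector | burnt toast, actual fire) = 0.79×0.365 + 0.91×0.635 = 0.288350 + 0.577850 = 0.866200
Of this, 0.577850 comes from 0.91×0.635 (the steam from the shower=true cases).
Hence the posterior is 0.577850/0.866200 ≈ 0.6671.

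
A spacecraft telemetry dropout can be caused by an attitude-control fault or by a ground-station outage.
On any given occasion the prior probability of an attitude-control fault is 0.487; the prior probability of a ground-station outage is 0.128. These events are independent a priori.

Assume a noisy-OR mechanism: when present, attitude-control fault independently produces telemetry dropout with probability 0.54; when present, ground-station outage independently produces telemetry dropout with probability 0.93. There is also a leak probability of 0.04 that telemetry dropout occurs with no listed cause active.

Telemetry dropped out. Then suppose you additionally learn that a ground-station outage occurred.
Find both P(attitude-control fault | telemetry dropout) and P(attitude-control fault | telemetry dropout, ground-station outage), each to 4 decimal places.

P(attitude-control fault | telemetry dropout) ≈ 0.7899; P(attitude-control fault | telemetry dropout, ground-station outage) ≈ 0.4965

Under noisy-OR, P(telemetry dropout | causes) = 1 − (1−0.04)·∏(1−qᵢ) over the active causes.
By total probability over the 4 (attitude-control fault, ground-station outage) configurations:
  P(telemetry dropout) = 0.04×0.513×0.872 + 0.9328×0.513×0.128 + 0.5584×0.487×0.872 + 0.969088×0.487×0.128
        = 0.017893 + 0.061251 + 0.237132 + 0.060409 = 0.376685
The terms with attitude-control fault present sum to 0.297541, so
  P(attitude-control fault | telemetry dropout) = 0.297541 / 0.376685 ≈ 0.7899

With the extra evidence:
P(telemetry dropout | ground-station outage) = 0.9328*0.513 + 0.969088*0.487 = 0.478526 + 0.471946 = 0.950472
Of this, 0.471946 comes from 0.969088*0.487 (the attitude-control fault=true cases).
Hence the posterior is 0.471946/0.950472 ≈ 0.4965.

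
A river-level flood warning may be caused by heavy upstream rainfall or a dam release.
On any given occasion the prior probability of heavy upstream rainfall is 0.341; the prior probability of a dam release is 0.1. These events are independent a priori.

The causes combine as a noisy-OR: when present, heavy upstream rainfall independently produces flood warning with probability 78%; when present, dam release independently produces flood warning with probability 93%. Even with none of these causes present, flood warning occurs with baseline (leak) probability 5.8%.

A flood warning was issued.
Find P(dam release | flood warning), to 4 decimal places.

Under noisy-OR, P(flood warning | causes) = 1 − (1−0.058)·∏(1−qᵢ) over the active causes.
P(flood warning) = 0.058×0.659×0.9 + 0.93406×0.659×0.1 + 0.79276×0.341×0.9 + 0.985493×0.341×0.1 = 0.034400 + 0.061555 + 0.243298 + 0.033605 = 0.372858
Of this, 0.095160 comes from 0.061555 + 0.033605 (the dam release=true cases).
Hence the posterior is 0.095160/0.372858 ≈ 0.2552.

P(dam release | flood warning) ≈ 0.2552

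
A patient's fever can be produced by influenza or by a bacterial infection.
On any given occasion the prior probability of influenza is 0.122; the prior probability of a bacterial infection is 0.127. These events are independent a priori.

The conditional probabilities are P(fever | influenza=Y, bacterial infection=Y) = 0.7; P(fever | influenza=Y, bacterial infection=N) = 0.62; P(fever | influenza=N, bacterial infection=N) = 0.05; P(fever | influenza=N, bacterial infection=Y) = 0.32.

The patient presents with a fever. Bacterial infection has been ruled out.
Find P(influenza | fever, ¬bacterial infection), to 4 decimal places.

P(influenza | fever, ¬bacterial infection) ≈ 0.6328

P(fever | ¬bacterial infection) = 0.05·0.878 + 0.62·0.122 = 0.043900 + 0.075640 = 0.119540
The influenza-present share is 0.62·0.122 = 0.075640.
Hence the posterior is 0.075640/0.119540 ≈ 0.6328.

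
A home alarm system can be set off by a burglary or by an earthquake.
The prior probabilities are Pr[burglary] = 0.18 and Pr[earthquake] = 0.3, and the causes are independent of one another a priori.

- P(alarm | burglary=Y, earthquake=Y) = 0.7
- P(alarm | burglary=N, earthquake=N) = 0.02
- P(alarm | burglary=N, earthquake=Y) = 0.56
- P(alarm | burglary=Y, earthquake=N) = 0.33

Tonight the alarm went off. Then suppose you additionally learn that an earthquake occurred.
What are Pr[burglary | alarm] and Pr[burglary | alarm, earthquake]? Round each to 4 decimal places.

Pr[burglary | alarm] ≈ 0.3472; Pr[burglary | alarm, earthquake] ≈ 0.2153

Weight on burglary=true, given the evidence: 0.041580 + 0.037800 = 0.079380
Normalizer over all consistent configurations: 0.02·0.82·0.7 + 0.56·0.82·0.3 + 0.33·0.18·0.7 + 0.7·0.18·0.3 = 0.228620
P(burglary | alarm) = 0.079380/0.228620 ≈ 0.3472

Now also conditioning on earthquake=true:
By total probability over both values of burglary:
  P(alarm | earthquake) = 0.56*0.82 + 0.7*0.18
        = 0.459200 + 0.126000 = 0.585200
The terms with burglary present sum to 0.126000, so
  P(burglary | alarm, earthquake) = 0.126000 / 0.585200 ≈ 0.2153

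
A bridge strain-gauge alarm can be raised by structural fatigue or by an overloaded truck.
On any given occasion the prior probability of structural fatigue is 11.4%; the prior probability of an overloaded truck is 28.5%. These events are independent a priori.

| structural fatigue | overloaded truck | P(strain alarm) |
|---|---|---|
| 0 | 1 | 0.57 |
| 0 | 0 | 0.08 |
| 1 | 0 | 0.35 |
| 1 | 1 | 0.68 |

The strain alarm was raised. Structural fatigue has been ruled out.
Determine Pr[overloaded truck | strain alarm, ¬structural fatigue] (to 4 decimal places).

For the numerator, keep only overloaded truck=true terms: 0.57*0.285 = 0.162450
The normalizing constant is 0.08*0.715 + 0.57*0.285 = 0.219650
Posterior = 0.162450 / 0.219650 ≈ 0.7396

Pr[overloaded truck | strain alarm, ¬structural fatigue] ≈ 0.7396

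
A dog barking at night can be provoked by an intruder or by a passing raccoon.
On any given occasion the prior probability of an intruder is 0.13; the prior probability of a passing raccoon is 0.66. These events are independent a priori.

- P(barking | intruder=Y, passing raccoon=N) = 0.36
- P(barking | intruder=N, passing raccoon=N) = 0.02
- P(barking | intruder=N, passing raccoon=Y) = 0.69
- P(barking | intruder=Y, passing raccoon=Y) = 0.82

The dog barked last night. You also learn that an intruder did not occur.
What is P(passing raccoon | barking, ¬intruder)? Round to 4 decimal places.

P(barking | ¬intruder) = 0.02×0.34 + 0.69×0.66 = 0.006800 + 0.455400 = 0.462200
The passing raccoon-present share is 0.69×0.66 = 0.455400.
So P(passing raccoon | barking, ¬intruder) = 0.455400/0.462200 ≈ 0.9853.

P(passing raccoon | barking, ¬intruder) ≈ 0.9853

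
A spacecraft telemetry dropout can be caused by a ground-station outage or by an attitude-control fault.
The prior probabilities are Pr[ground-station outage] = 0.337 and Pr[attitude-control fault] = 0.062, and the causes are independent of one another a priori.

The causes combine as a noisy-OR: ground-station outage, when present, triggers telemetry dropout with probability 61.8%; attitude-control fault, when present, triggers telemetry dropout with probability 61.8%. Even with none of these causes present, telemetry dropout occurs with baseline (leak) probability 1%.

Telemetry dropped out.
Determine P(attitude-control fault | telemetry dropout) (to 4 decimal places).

P(attitude-control fault | telemetry dropout) ≈ 0.1764

Under noisy-OR, P(telemetry dropout | causes) = 1 − (1−0.01)·∏(1−qᵢ) over the active causes.
Enumerate the 4 (ground-station outage, attitude-control fault) configurations and weight by the priors:
  P(telemetry dropout) = 0.01·0.663·0.938 + 0.62182·0.663·0.062 + 0.62182·0.337·0.938 + 0.855535·0.337·0.062
        = 0.006219 + 0.025561 + 0.196561 + 0.017876 = 0.246217
Configurations with attitude-control fault contribute 0.043437, so
  P(attitude-control fault | telemetry dropout) = 0.043437 / 0.246217 ≈ 0.1764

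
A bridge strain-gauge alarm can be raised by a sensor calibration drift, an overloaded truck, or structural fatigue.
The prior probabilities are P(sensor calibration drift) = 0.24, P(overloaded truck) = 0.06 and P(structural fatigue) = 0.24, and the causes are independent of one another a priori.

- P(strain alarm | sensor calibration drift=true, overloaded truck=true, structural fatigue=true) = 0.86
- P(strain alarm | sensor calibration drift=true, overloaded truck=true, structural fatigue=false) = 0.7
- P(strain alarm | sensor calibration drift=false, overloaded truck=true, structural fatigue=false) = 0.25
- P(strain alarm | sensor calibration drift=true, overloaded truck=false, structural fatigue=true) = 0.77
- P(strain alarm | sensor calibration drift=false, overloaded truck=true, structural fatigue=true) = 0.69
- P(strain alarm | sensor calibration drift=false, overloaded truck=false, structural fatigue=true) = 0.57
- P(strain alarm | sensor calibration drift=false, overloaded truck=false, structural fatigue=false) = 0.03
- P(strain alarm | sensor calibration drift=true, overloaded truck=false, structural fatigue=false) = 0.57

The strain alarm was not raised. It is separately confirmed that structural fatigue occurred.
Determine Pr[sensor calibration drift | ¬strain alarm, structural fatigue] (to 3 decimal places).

Pr[sensor calibration drift | ¬strain alarm, structural fatigue] ≈ 0.144

P(¬strain alarm | structural fatigue) = 0.43·0.76·0.94 + 0.31·0.76·0.06 + 0.23·0.24·0.94 + 0.14·0.24·0.06 = 0.307192 + 0.014136 + 0.051888 + 0.002016 = 0.375232
Restricting to configurations with sensor calibration drift present: 0.051888 + 0.002016 = 0.053904.
P(sensor calibration drift | ¬strain alarm, structural fatigue) = 0.053904 / 0.375232 ≈ 0.144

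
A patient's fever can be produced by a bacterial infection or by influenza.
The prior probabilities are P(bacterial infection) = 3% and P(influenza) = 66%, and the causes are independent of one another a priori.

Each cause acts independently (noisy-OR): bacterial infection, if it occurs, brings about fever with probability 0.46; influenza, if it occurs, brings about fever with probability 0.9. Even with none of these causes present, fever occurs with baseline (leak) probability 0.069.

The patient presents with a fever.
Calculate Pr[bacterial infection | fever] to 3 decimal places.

Under noisy-OR, P(fever | causes) = 1 − (1−0.069)·∏(1−qᵢ) over the active causes.
By total probability over the 4 (bacterial infection, influenza) configurations:
  P(fever) = 0.069×0.97×0.34 + 0.9069×0.97×0.66 + 0.49726×0.03×0.34 + 0.949726×0.03×0.66
        = 0.022756 + 0.580597 + 0.005072 + 0.018805 = 0.627230
The terms with bacterial infection present sum to 0.023877, so
  P(bacterial infection | fever) = 0.023877 / 0.627230 ≈ 0.038

Pr[bacterial infection | fever] ≈ 0.038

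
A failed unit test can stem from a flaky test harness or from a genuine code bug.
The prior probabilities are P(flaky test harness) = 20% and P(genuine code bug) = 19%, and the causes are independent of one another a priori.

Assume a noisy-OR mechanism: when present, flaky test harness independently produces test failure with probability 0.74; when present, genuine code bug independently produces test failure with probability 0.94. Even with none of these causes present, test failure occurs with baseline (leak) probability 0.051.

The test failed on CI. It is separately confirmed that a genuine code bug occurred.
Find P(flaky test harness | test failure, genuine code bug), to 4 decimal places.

P(flaky test harness | test failure, genuine code bug) ≈ 0.2071

Under noisy-OR, P(test failure | causes) = 1 − (1−0.051)·∏(1−qᵢ) over the active causes.
Enumerate both values of flaky test harness and weight by the priors:
  P(test failure | genuine code bug) = 0.94306·0.8 + 0.985196·0.2
        = 0.754448 + 0.197039 = 0.951487
The terms with flaky test harness present sum to 0.197039, so
  P(flaky test harness | test failure, genuine code bug) = 0.197039 / 0.951487 ≈ 0.2071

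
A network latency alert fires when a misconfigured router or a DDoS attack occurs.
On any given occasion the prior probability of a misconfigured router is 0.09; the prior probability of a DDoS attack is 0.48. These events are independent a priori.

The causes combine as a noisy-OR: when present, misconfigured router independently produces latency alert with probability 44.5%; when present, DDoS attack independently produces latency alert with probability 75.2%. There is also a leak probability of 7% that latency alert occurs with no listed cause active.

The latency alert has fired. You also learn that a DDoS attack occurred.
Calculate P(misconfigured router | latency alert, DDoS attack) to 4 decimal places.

P(misconfigured router | latency alert, DDoS attack) ≈ 0.1008

Under noisy-OR, P(latency alert | causes) = 1 − (1−0.07)·∏(1−qᵢ) over the active causes.
Weight on misconfigured router=true, given the evidence: 0.871995×0.09 = 0.078480
The normalizing constant is 0.76936×0.91 + 0.871995×0.09 = 0.778598
Posterior = 0.078480 / 0.778598 ≈ 0.1008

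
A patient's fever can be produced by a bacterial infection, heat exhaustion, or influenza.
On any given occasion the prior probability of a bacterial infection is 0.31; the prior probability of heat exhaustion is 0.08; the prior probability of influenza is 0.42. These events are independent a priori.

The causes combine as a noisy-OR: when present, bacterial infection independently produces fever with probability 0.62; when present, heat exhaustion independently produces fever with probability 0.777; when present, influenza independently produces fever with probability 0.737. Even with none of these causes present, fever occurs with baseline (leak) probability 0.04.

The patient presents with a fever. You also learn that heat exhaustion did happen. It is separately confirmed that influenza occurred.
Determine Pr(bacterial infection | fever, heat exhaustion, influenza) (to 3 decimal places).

Pr(bacterial infection | fever, heat exhaustion, influenza) ≈ 0.318

Under noisy-OR, P(fever | causes) = 1 − (1−0.04)·∏(1−qᵢ) over the active causes.
P(fever | heat exhaustion, influenza) = 0.943697×0.69 + 0.978605×0.31 = 0.651151 + 0.303368 = 0.954519
Restricting to configurations with bacterial infection present: 0.978605×0.31 = 0.303368.
Hence the posterior is 0.303368/0.954519 ≈ 0.318.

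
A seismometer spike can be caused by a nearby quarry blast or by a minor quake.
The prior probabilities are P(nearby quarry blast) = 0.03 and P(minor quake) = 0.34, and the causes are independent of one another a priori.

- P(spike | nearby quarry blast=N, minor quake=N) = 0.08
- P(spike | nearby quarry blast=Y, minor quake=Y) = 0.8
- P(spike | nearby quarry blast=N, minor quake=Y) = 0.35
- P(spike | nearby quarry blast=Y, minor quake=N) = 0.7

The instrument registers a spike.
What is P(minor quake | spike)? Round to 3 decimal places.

P(spike) = 0.08*0.97*0.66 + 0.35*0.97*0.34 + 0.7*0.03*0.66 + 0.8*0.03*0.34 = 0.051216 + 0.115430 + 0.013860 + 0.008160 = 0.188666
Of this, 0.123590 comes from 0.115430 + 0.008160 (the minor quake=true cases).
So P(minor quake | spike) = 0.123590/0.188666 ≈ 0.655.

P(minor quake | spike) ≈ 0.655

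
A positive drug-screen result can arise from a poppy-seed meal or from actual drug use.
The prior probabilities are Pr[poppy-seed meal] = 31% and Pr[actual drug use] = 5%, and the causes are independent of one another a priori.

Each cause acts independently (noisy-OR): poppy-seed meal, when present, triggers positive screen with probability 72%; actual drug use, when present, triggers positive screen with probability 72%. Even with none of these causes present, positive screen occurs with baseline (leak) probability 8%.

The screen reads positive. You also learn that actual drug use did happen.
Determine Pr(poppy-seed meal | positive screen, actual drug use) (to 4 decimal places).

Under noisy-OR, P(positive screen | causes) = 1 − (1−0.08)·∏(1−qᵢ) over the active causes.
P(positive screen | actual drug use) = 0.7424*0.69 + 0.927872*0.31 = 0.512256 + 0.287640 = 0.799896
Restricting to configurations with poppy-seed meal present: 0.927872*0.31 = 0.287640.
So P(poppy-seed meal | positive screen, actual drug use) = 0.287640/0.799896 ≈ 0.3596.

Pr(poppy-seed meal | positive screen, actual drug use) ≈ 0.3596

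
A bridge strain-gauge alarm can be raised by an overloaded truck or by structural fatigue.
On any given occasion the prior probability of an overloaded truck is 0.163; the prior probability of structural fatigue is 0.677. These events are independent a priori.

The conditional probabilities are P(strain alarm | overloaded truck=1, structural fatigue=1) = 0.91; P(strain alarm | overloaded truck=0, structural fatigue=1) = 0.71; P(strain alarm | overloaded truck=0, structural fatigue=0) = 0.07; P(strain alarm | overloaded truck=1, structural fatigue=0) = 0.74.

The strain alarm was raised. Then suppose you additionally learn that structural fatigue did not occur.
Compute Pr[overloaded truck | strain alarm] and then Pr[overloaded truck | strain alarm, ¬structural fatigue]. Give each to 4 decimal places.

Pr[overloaded truck | strain alarm] ≈ 0.2486; Pr[overloaded truck | strain alarm, ¬structural fatigue] ≈ 0.6731

P(strain alarm) = 0.07·0.837·0.323 + 0.71·0.837·0.677 + 0.74·0.163·0.323 + 0.91·0.163·0.677 = 0.018925 + 0.402321 + 0.038960 + 0.100419 = 0.560625
The overloaded truck-present share is 0.038960 + 0.100419 = 0.139379.
Hence the posterior is 0.139379/0.560625 ≈ 0.2486.

With the extra evidence:
Weight on overloaded truck=true, given the evidence: 0.74×0.163 = 0.120620
The normalizing constant is 0.07×0.837 + 0.74×0.163 = 0.179210
Posterior = 0.120620 / 0.179210 ≈ 0.6731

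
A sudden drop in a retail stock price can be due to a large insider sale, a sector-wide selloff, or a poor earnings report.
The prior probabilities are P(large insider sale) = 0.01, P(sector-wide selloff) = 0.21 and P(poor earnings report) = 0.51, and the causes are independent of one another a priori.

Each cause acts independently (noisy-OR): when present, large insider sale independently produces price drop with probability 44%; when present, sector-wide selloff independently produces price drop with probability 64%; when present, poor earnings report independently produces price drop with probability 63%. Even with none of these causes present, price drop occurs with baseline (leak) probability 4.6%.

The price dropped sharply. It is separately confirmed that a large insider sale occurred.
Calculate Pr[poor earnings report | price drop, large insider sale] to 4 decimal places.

Under noisy-OR, P(price drop | causes) = 1 − (1−0.046)·∏(1−qᵢ) over the active causes.
For the numerator, keep only poor earnings report=true terms: 0.323259 + 0.099479 = 0.422738
The normalizing constant is 0.46576·0.79·0.49 + 0.802331·0.79·0.51 + 0.807674·0.21·0.49 + 0.928839·0.21·0.51 = 0.686144
Posterior = 0.422738 / 0.686144 ≈ 0.6161

Pr[poor earnings report | price drop, large insider sale] ≈ 0.6161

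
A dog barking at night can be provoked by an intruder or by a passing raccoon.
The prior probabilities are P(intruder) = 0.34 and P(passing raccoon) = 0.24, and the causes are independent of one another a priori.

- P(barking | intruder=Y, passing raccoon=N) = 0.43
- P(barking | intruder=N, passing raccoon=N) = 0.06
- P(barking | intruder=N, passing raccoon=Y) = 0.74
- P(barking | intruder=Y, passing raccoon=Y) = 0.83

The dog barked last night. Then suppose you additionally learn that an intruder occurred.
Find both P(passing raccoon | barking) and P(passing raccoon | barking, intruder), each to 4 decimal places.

P(barking) = 0.06·0.66·0.76 + 0.74·0.66·0.24 + 0.43·0.34·0.76 + 0.83·0.34·0.24 = 0.030096 + 0.117216 + 0.111112 + 0.067728 = 0.326152
Of this, 0.184944 comes from 0.117216 + 0.067728 (the passing raccoon=true cases).
P(passing raccoon | barking) = 0.184944 / 0.326152 ≈ 0.5670

Now condition on the additional information:
P(barking | intruder) = 0.43*0.76 + 0.83*0.24 = 0.326800 + 0.199200 = 0.526000
Restricting to configurations with passing raccoon present: 0.83*0.24 = 0.199200.
Hence the posterior is 0.199200/0.526000 ≈ 0.3787.
This is intercausal reasoning (explaining away): once intruder accounts for the barking, passing raccoon becomes less likely.

P(passing raccoon | barking) ≈ 0.5670; P(passing raccoon | barking, intruder) ≈ 0.3787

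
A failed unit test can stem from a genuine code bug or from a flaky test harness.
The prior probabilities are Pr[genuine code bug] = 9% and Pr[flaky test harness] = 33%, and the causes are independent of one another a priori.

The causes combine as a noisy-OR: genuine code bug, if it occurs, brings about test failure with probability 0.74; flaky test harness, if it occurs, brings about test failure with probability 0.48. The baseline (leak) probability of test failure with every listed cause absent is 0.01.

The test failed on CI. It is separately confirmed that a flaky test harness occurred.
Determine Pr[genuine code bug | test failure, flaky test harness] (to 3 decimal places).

Pr[genuine code bug | test failure, flaky test harness] ≈ 0.150

Under noisy-OR, P(test failure | causes) = 1 − (1−0.01)·∏(1−qᵢ) over the active causes.
Sum P(test failure|·) weighted by the priors over both values of genuine code bug:
  P(test failure | flaky test harness) = 0.4852×0.91 + 0.866152×0.09
        = 0.441532 + 0.077954 = 0.519486
Configurations with genuine code bug contribute 0.077954, so
  P(genuine code bug | test failure, flaky test harness) = 0.077954 / 0.519486 ≈ 0.150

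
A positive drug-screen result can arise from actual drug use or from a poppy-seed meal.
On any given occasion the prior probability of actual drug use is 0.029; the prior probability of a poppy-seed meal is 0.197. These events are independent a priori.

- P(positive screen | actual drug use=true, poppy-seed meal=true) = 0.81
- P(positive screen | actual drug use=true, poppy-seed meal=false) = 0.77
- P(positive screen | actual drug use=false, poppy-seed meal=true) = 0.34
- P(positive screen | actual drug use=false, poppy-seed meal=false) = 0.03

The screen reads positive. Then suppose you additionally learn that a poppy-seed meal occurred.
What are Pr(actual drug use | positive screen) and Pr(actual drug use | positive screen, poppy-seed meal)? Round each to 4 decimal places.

Weight on actual drug use=true, given the evidence: 0.017931 + 0.004628 = 0.022559
Denominator P(positive screen): 0.03·0.971·0.803 + 0.34·0.971·0.197 + 0.77·0.029·0.803 + 0.81·0.029·0.197 = 0.110988
Posterior = 0.022559 / 0.110988 ≈ 0.2033

Now also conditioning on poppy-seed meal=true:
Weight on actual drug use=true, given the evidence: 0.81*0.029 = 0.023490
Normalizer over all consistent configurations: 0.34*0.971 + 0.81*0.029 = 0.353630
P(actual drug use | positive screen, poppy-seed meal) = 0.023490/0.353630 ≈ 0.0664

Pr(actual drug use | positive screen) ≈ 0.2033; Pr(actual drug use | positive screen, poppy-seed meal) ≈ 0.0664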